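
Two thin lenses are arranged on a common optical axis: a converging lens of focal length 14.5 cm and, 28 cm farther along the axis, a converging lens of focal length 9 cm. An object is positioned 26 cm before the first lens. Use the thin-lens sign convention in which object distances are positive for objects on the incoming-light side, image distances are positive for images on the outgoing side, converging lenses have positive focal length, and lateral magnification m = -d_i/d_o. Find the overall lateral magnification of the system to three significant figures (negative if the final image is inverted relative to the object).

-0.823

Lens 1: 1/d_i1 = 1/f_1 - 1/d_o1 = 1/14.5 - 1/26 = 0.03050 cm^-1, so d_i1 = 32.783 cm.
m_1 = -(32.783)/26 = -1.2609.
This image would form 32.783 cm past lens 1, i.e. 4.783 cm beyond lens 2, so it is a virtual object for lens 2: d_o2 = 28 - 32.783 = -4.783 cm.
Lens 2: 1/d_i2 = 1/f_2 - 1/d_o2 = 1/9 - 1/(-4.783) = 0.32020 cm^-1, so d_i2 = 3.123 cm.
m_2 = -(3.123)/(-4.783) = 0.6530.
Overall magnification: m = m_1 m_2 = -0.8233.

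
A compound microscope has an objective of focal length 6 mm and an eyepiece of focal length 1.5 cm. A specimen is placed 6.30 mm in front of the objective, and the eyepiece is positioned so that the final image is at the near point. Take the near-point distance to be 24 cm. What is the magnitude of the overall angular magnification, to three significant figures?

340

Convert to cm: f_obj = 6 mm = 0.6 cm; d_o = 6.30 mm = 0.63 cm.
Objective: 1/d_i = 1/f_obj - 1/d_o = 1/0.6 - 1/0.63 = 0.07937 cm^-1, so d_i = 12.600 cm.
m_obj = -d_i/d_o = -12.600/0.63 = -20.000.
Eyepiece angular magnification (image at near point): M_eye = 1 + D/f_e = 1 + 24/1.5 = 17.000.
Overall M = m_obj x M_eye = (-20.000)(17.000) = -340.00.
|M| = 340.00.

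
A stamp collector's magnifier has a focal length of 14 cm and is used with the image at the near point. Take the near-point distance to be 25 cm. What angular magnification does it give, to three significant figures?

2.79

M = 1 + D/f = 1 + 25/14 = 2.786.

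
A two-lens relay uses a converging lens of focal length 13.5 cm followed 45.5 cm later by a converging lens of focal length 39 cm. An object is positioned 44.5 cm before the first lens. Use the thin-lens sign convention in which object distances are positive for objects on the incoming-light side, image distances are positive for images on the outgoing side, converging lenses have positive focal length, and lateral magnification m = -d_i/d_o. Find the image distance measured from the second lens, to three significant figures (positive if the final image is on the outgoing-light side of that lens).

-79.1 cm

First lens: d_i1 = 1/(1/13.5 - 1/44.5) = 19.379 cm.
Object distance for lens 2: d_o2 = 45.5 - 19.379 = 26.121 cm.
Second lens: d_i2 = 1/(1/39 - 1/(26.121)) = -79.099 cm.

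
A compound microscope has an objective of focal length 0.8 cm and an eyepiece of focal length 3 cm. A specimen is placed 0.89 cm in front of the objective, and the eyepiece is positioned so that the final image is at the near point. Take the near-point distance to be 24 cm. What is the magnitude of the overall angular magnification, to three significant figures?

80.0

Objective: 1/d_i = 1/f_obj - 1/d_o = 1/0.8 - 1/0.89 = 0.12640 cm^-1, so d_i = 7.911 cm.
m_obj = -d_i/d_o = -7.911/0.89 = -8.889.
Eyepiece angular magnification (image at near point): M_eye = 1 + D/f_e = 1 + 24/3 = 9.000.
Overall M = m_obj x M_eye = (-8.889)(9.000) = -80.00.
|M| = 80.00.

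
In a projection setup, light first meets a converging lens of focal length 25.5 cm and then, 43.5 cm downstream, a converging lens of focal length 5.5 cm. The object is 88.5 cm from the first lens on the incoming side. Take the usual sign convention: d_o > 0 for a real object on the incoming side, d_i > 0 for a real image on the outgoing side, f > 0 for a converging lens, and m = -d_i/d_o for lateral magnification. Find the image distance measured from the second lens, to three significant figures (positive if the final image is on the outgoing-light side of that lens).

Applying the thin-lens equation to the first lens, 1/25.5 = 1/88.5 + 1/d_i1, which gives d_i1 = 35.821 cm.
Object distance for lens 2: d_o2 = 43.5 - 35.821 = 7.679 cm.
Applying the thin-lens equation again with f_2 = 5.5 cm and d_o2 = 7.679 cm gives d_i2 = 19.385 cm.

19.4 cm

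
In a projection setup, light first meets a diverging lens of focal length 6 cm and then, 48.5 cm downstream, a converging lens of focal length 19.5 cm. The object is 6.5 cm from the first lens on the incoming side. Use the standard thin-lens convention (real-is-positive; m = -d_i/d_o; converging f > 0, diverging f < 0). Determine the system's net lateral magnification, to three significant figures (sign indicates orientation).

-0.291

First lens: d_i1 = 1/(1/(-6) - 1/6.5) = -3.120 cm.
m_1 = -(-3.120)/6.5 = 0.4800.
The intermediate image is virtual, 3.120 cm to the left of lens 1, so d_o2 = L - d_i1 = 48.5 - (-3.120) = 51.620 cm.
Second lens: d_i2 = 1/(1/19.5 - 1/(51.620)) = 31.338 cm.
m_2 = -(31.338)/(51.620) = -0.6071.
The system's lateral magnification is m_1 m_2 = (0.4800)(-0.6071) = -0.2914.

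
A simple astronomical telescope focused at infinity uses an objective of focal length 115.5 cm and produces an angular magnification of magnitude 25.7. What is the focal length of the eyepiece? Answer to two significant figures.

|M| = f_obj/f_eye, so f_eye = f_obj/|M| = 115.5/25.7 = 4.494 cm.

4.5 cm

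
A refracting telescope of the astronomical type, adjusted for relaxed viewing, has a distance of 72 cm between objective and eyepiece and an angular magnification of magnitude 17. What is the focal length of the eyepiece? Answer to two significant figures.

4.0 cm

In normal adjustment the tube length equals f_obj + f_eye and |M| = f_obj/f_eye.
So f_obj = 17 f_eye and 17 f_eye + f_eye = 72 cm, giving f_eye = 72/18 = 4.000 cm and f_obj = 68.000 cm.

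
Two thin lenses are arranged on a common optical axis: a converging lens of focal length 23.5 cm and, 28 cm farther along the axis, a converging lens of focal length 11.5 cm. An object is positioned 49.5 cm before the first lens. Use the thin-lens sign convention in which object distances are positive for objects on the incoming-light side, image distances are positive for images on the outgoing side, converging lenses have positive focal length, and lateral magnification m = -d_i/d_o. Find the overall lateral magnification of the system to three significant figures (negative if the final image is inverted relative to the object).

-0.368

Lens 1: 1/d_i1 = 1/f_1 - 1/d_o1 = 1/23.5 - 1/49.5 = 0.02235 cm^-1, so d_i1 = 44.740 cm.
m_1 = -(44.740)/49.5 = -0.9038.
Since 44.740 cm > 28 cm, the first image lies past the second lens and serves as a virtual object: d_o2 = L - d_i1 = -16.740 cm.
Lens 2: 1/d_i2 = 1/f_2 - 1/d_o2 = 1/11.5 - 1/(-16.740) = 0.14669 cm^-1, so d_i2 = 6.817 cm.
m_2 = -(6.817)/(-16.740) = 0.4072.
Overall magnification: m = m_1 m_2 = -0.3681.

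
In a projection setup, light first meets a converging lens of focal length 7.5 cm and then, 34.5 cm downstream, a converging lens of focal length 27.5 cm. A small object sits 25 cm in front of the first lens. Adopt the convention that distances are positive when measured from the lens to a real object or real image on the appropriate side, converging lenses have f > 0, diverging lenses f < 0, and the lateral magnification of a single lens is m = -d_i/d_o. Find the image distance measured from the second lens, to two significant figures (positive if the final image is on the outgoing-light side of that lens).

-180 cm

Lens 1: 1/d_i1 = 1/f_1 - 1/d_o1 = 1/7.5 - 1/25 = 0.09333 cm^-1, so d_i1 = 10.714 cm.
The intermediate image is 10.714 cm to the right of lens 1, so d_o2 = L - d_i1 = 34.5 - 10.714 = 23.786 cm.
Lens 2: 1/d_i2 = 1/f_2 - 1/d_o2 = 1/27.5 - 1/(23.786) = -0.00568 cm^-1, so d_i2 = -176.106 cm.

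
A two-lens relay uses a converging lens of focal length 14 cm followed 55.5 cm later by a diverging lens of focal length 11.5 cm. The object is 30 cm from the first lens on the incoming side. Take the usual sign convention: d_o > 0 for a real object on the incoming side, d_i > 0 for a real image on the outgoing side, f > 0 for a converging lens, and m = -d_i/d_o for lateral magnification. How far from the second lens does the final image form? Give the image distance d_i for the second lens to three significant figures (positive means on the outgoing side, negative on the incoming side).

-8.25 cm

Applying the thin-lens equation to the first lens, 1/14 = 1/30 + 1/d_i1, which gives d_i1 = 26.250 cm.
That image sits 29.250 cm in front of the second lens, so d_o2 = 29.250 cm.
Applying the thin-lens equation again with f_2 = -11.5 cm and d_o2 = 29.250 cm gives d_i2 = -8.255 cm.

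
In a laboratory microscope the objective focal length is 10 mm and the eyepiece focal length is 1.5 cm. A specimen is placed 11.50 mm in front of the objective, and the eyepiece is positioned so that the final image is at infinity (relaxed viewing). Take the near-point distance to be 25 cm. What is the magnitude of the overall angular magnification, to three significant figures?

111

Convert to cm: f_obj = 10 mm = 1 cm; d_o = 11.50 mm = 1.15 cm.
Objective: 1/d_i = 1/f_obj - 1/d_o = 1/1 - 1/1.15 = 0.13043 cm^-1, so d_i = 7.667 cm.
m_obj = -d_i/d_o = -7.667/1.15 = -6.667.
Eyepiece angular magnification (image at infinity): M_eye = D/f_e = 25/1.5 = 16.667.
Overall M = m_obj x M_eye = (-6.667)(16.667) = -111.11.
|M| = 111.11.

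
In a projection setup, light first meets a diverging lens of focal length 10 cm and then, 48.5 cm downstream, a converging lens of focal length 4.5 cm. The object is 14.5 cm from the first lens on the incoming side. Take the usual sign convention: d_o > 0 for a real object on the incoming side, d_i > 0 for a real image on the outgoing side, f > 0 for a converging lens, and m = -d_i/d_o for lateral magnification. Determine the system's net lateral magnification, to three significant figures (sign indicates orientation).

-0.0368

First lens: d_i1 = 1/(1/(-10) - 1/14.5) = -5.918 cm.
m_1 = -(-5.918)/14.5 = 0.4082.
The intermediate image is virtual, 5.918 cm to the left of lens 1, so d_o2 = L - d_i1 = 48.5 - (-5.918) = 54.418 cm.
Second lens: d_i2 = 1/(1/4.5 - 1/(54.418)) = 4.906 cm.
m_2 = -(4.906)/(54.418) = -0.0901.
The system's lateral magnification is m_1 m_2 = (0.4082)(-0.0901) = -0.0368.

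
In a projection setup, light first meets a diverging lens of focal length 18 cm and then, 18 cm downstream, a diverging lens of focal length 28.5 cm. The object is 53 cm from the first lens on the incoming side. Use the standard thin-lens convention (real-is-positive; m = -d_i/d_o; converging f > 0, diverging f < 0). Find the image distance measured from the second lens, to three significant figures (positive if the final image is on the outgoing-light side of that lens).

Applying the thin-lens equation to the first lens, 1/(-18) = 1/53 + 1/d_i1, which gives d_i1 = -13.437 cm.
The intermediate image is virtual, 13.437 cm to the left of lens 1, so d_o2 = L - d_i1 = 18 - (-13.437) = 31.437 cm.
Applying the thin-lens equation again with f_2 = -28.5 cm and d_o2 = 31.437 cm gives d_i2 = -14.948 cm.

-14.9 cm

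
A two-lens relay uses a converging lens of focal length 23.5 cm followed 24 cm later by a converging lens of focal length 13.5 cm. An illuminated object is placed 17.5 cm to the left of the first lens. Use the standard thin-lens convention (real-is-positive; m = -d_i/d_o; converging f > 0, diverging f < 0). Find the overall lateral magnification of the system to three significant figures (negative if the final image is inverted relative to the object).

Applying the thin-lens equation to the first lens, 1/23.5 = 1/17.5 + 1/d_i1, which gives d_i1 = -68.542 cm.
Its lateral magnification is m_1 = -d_i1/d_o1 = -(-68.542)/17.5 = 3.9167.
With d_i1 < 0 the first image is virtual and lies on the object side; the object distance for lens 2 is d_o2 = 24 - (-68.542) = 92.542 cm.
Applying the thin-lens equation again with f_2 = 13.5 cm and d_o2 = 92.542 cm gives d_i2 = 15.806 cm.
m_2 = -(15.806)/(92.542) = -0.1708.
The system's lateral magnification is m_1 m_2 = (3.9167)(-0.1708) = -0.6690.

-0.669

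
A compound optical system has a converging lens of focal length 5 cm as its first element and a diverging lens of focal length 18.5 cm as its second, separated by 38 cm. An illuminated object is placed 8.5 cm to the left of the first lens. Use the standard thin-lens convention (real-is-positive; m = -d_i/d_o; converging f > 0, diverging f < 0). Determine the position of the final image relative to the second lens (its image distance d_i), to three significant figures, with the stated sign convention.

Applying the thin-lens equation to the first lens, 1/5 = 1/8.5 + 1/d_i1, which gives d_i1 = 12.143 cm.
Object distance for lens 2: d_o2 = 38 - 12.143 = 25.857 cm.
Applying the thin-lens equation again with f_2 = -18.5 cm and d_o2 = 25.857 cm gives d_i2 = -10.784 cm.

-10.8 cm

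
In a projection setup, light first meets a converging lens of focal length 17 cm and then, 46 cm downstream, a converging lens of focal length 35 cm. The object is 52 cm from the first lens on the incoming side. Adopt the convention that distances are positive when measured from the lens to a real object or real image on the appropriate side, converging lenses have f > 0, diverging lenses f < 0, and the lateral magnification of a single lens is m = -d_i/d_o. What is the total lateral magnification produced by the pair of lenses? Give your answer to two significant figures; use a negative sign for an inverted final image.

-1.2

Applying the thin-lens equation to the first lens, 1/17 = 1/52 + 1/d_i1, which gives d_i1 = 25.257 cm.
Its lateral magnification is m_1 = -d_i1/d_o1 = -(25.257)/52 = -0.4857.
That image sits 20.743 cm in front of the second lens, so d_o2 = 20.743 cm.
Applying the thin-lens equation again with f_2 = 35 cm and d_o2 = 20.743 cm gives d_i2 = -50.922 cm.
m_2 = -(-50.922)/(20.743) = 2.4549.
Overall magnification: m = m_1 m_2 = -1.1924.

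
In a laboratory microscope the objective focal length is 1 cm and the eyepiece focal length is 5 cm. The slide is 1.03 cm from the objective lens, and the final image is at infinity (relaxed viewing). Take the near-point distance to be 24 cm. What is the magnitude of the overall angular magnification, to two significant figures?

Objective: 1/d_i = 1/f_obj - 1/d_o = 1/1 - 1/1.03 = 0.02913 cm^-1, so d_i = 34.333 cm.
m_obj = -d_i/d_o = -34.333/1.03 = -33.333.
Eyepiece angular magnification (image at infinity): M_eye = D/f_e = 24/5 = 4.800.
Overall M = m_obj x M_eye = (-33.333)(4.800) = -160.00.
|M| = 160.00.

160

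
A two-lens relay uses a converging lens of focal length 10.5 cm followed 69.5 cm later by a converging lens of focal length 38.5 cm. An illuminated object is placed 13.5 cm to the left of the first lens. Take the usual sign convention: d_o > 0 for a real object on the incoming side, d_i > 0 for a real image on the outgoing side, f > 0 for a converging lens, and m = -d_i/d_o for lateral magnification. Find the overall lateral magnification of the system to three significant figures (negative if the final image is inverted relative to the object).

-8.29

Lens 1: 1/d_i1 = 1/f_1 - 1/d_o1 = 1/10.5 - 1/13.5 = 0.02116 cm^-1, so d_i1 = 47.250 cm.
m_1 = -(47.250)/13.5 = -3.5000.
Object distance for lens 2: d_o2 = 69.5 - 47.250 = 22.250 cm.
Lens 2: 1/d_i2 = 1/f_2 - 1/d_o2 = 1/38.5 - 1/(22.250) = -0.01897 cm^-1, so d_i2 = -52.715 cm.
m_2 = -(-52.715)/(22.250) = 2.3692.
Total m = m_1 x m_2 = (-3.5000)(2.3692) = -8.2923.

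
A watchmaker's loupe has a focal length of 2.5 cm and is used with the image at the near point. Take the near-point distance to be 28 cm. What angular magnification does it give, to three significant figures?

M = 1 + D/f = 1 + 28/2.5 = 12.200.

12.2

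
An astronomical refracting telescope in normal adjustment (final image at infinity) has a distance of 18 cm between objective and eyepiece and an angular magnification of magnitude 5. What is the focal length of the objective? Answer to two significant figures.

In normal adjustment the tube length equals f_obj + f_eye and |M| = f_obj/f_eye.
So f_obj = 5 f_eye and 5 f_eye + f_eye = 18 cm, giving f_eye = 18/6 = 3.000 cm and f_obj = 15.000 cm.

15 cm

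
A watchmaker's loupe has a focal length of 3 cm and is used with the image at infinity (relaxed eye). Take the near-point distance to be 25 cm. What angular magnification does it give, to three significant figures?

8.33

M = D/f = 25/3 = 8.333.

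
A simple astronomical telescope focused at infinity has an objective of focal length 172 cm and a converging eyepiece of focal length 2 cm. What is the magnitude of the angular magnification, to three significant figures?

86.0

|M| = f_obj/|f_eye| = 172/2 = 86.000.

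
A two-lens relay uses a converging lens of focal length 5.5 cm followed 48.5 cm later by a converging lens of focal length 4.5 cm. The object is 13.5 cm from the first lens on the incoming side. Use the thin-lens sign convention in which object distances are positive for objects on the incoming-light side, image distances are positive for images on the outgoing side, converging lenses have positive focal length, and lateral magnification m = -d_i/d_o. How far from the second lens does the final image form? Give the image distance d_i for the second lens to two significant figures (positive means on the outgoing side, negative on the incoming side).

First lens: d_i1 = 1/(1/5.5 - 1/13.5) = 9.281 cm.
The intermediate image is 9.281 cm to the right of lens 1, so d_o2 = L - d_i1 = 48.5 - 9.281 = 39.219 cm.
Second lens: d_i2 = 1/(1/4.5 - 1/(39.219)) = 5.083 cm.

5.1 cm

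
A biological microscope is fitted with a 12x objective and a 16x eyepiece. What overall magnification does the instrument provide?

The overall magnification of a compound microscope is the product of the objective and eyepiece magnifications:
M = M_obj x M_eye = 12 x 16 = 192.

192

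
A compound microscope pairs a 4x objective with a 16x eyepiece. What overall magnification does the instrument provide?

The overall magnification of a compound microscope is the product of the objective and eyepiece magnifications:
M = M_obj x M_eye = 4 x 16 = 64.

64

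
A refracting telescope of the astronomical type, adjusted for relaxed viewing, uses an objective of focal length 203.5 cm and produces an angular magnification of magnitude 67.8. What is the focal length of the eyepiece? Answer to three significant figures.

|M| = f_obj/f_eye, so f_eye = f_obj/|M| = 203.5/67.8 = 3.001 cm.

3.00 cm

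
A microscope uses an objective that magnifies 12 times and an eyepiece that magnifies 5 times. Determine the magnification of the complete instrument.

The overall magnification of a compound microscope is the product of the objective and eyepiece magnifications:
M = M_obj x M_eye = 12 x 5 = 60.

60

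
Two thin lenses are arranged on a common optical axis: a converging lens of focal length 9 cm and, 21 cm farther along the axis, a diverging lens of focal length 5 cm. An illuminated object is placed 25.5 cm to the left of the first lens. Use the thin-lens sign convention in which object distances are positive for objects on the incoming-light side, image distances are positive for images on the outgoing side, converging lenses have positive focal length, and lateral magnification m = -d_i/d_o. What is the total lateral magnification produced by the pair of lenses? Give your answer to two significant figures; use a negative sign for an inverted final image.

Lens 1: 1/d_i1 = 1/f_1 - 1/d_o1 = 1/9 - 1/25.5 = 0.07190 cm^-1, so d_i1 = 13.909 cm.
m_1 = -(13.909)/25.5 = -0.5455.
Object distance for lens 2: d_o2 = 21 - 13.909 = 7.091 cm.
Lens 2: 1/d_i2 = 1/f_2 - 1/d_o2 = 1/(-5) - 1/(7.091) = -0.34103 cm^-1, so d_i2 = -2.932 cm.
m_2 = -(-2.932)/(7.091) = 0.4135.
The system's lateral magnification is m_1 m_2 = (-0.5455)(0.4135) = -0.2256.

-0.23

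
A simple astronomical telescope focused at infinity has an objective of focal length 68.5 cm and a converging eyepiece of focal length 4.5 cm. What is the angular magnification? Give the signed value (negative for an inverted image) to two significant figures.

M = -f_obj/f_eye = -68.5/(4.5) = -15.222.

-15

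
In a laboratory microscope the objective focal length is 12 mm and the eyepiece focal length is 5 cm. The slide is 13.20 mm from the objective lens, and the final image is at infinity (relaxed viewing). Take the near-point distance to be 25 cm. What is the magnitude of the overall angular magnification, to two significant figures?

50

Convert to cm: f_obj = 12 mm = 1.2 cm; d_o = 13.20 mm = 1.32 cm.
Objective: 1/d_i = 1/f_obj - 1/d_o = 1/1.2 - 1/1.32 = 0.07576 cm^-1, so d_i = 13.200 cm.
m_obj = -d_i/d_o = -13.200/1.32 = -10.000.
Eyepiece angular magnification (image at infinity): M_eye = D/f_e = 25/5 = 5.000.
Overall M = m_obj x M_eye = (-10.000)(5.000) = -50.00.
|M| = 50.00.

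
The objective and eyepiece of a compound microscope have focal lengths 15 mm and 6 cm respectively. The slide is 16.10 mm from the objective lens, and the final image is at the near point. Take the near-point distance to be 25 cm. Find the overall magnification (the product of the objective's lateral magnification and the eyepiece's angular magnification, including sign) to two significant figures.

-70

Convert to cm: f_obj = 15 mm = 1.5 cm; d_o = 16.10 mm = 1.61 cm.
Objective: 1/d_i = 1/f_obj - 1/d_o = 1/1.5 - 1/1.61 = 0.04555 cm^-1, so d_i = 21.955 cm.
m_obj = -d_i/d_o = -21.955/1.61 = -13.636.
Eyepiece angular magnification (image at near point): M_eye = 1 + D/f_e = 1 + 25/6 = 5.167.
Overall M = m_obj x M_eye = (-13.636)(5.167) = -70.45.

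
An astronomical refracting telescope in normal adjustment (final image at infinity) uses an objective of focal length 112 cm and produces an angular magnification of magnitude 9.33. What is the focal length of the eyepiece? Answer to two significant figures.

12 cm

|M| = f_obj/f_eye, so f_eye = f_obj/|M| = 112/9.33 = 12.004 cm.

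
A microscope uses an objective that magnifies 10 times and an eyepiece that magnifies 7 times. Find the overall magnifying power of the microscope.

70

The overall magnification of a compound microscope is the product of the objective and eyepiece magnifications:
M = M_obj x M_eye = 10 x 7 = 70.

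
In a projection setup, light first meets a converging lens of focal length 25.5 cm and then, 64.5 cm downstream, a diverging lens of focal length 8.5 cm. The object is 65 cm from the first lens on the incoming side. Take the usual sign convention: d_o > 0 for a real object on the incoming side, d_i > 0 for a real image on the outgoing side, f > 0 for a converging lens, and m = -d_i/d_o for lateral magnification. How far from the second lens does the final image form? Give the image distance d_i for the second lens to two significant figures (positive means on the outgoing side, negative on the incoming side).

-6.2 cm

Applying the thin-lens equation to the first lens, 1/25.5 = 1/65 + 1/d_i1, which gives d_i1 = 41.962 cm.
Object distance for lens 2: d_o2 = 64.5 - 41.962 = 22.538 cm.
Applying the thin-lens equation again with f_2 = -8.5 cm and d_o2 = 22.538 cm gives d_i2 = -6.172 cm.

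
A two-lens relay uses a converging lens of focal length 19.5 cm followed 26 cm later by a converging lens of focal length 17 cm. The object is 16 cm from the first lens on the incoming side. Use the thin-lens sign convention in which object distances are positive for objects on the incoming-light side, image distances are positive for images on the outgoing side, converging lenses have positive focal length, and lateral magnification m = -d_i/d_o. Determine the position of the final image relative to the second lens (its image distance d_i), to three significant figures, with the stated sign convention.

Applying the thin-lens equation to the first lens, 1/19.5 = 1/16 + 1/d_i1, which gives d_i1 = -89.143 cm.
The intermediate image is virtual, 89.143 cm to the left of lens 1, so d_o2 = L - d_i1 = 26 - (-89.143) = 115.143 cm.
Applying the thin-lens equation again with f_2 = 17 cm and d_o2 = 115.143 cm gives d_i2 = 19.945 cm.

19.9 cm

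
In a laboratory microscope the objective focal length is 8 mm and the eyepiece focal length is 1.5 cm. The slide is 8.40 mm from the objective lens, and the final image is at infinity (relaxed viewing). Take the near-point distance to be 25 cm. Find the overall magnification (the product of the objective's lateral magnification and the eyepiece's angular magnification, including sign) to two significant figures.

Convert to cm: f_obj = 8 mm = 0.8 cm; d_o = 8.40 mm = 0.84 cm.
Objective: 1/d_i = 1/f_obj - 1/d_o = 1/0.8 - 1/0.84 = 0.05952 cm^-1, so d_i = 16.800 cm.
m_obj = -d_i/d_o = -16.800/0.84 = -20.000.
Eyepiece angular magnification (image at infinity): M_eye = D/f_e = 25/1.5 = 16.667.
Overall M = m_obj x M_eye = (-20.000)(16.667) = -333.33.

-330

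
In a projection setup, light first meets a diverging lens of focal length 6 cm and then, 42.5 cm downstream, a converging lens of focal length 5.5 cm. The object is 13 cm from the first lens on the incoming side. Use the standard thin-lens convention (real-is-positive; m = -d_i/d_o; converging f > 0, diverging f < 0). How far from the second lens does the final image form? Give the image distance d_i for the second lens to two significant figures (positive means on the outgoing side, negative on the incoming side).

First lens: d_i1 = 1/(1/(-6) - 1/13) = -4.105 cm.
The intermediate image is virtual, 4.105 cm to the left of lens 1, so d_o2 = L - d_i1 = 42.5 - (-4.105) = 46.605 cm.
Second lens: d_i2 = 1/(1/5.5 - 1/(46.605)) = 6.236 cm.

6.2 cm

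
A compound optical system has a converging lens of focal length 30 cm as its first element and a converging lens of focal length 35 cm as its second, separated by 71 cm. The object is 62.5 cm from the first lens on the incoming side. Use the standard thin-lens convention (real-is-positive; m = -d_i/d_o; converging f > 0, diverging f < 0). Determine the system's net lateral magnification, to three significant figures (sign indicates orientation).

-1.49

Lens 1: 1/d_i1 = 1/f_1 - 1/d_o1 = 1/30 - 1/62.5 = 0.01733 cm^-1, so d_i1 = 57.692 cm.
m_1 = -(57.692)/62.5 = -0.9231.
That image sits 13.308 cm in front of the second lens, so d_o2 = 13.308 cm.
Lens 2: 1/d_i2 = 1/f_2 - 1/d_o2 = 1/35 - 1/(13.308) = -0.04657 cm^-1, so d_i2 = -21.472 cm.
m_2 = -(-21.472)/(13.308) = 1.6135.
Total m = m_1 x m_2 = (-0.9231)(1.6135) = -1.4894.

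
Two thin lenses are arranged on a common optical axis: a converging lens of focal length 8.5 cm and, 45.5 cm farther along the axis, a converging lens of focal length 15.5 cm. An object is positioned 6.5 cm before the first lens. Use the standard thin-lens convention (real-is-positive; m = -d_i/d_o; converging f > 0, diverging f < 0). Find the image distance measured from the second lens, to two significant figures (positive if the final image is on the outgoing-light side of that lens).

20 cm

First lens: d_i1 = 1/(1/8.5 - 1/6.5) = -27.625 cm.
With d_i1 < 0 the first image is virtual and lies on the object side; the object distance for lens 2 is d_o2 = 45.5 - (-27.625) = 73.125 cm.
Second lens: d_i2 = 1/(1/15.5 - 1/(73.125)) = 19.669 cm.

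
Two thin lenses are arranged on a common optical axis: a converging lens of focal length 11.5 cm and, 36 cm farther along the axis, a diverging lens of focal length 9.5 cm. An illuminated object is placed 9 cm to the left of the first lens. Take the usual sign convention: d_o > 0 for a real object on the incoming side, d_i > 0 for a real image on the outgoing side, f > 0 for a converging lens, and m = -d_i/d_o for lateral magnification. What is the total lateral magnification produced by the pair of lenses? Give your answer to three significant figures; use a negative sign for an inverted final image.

Applying the thin-lens equation to the first lens, 1/11.5 = 1/9 + 1/d_i1, which gives d_i1 = -41.400 cm.
Its lateral magnification is m_1 = -d_i1/d_o1 = -(-41.400)/9 = 4.6000.
The intermediate image is virtual, 41.400 cm to the left of lens 1, so d_o2 = L - d_i1 = 36 - (-41.400) = 77.400 cm.
Applying the thin-lens equation again with f_2 = -9.5 cm and d_o2 = 77.400 cm gives d_i2 = -8.461 cm.
m_2 = -(-8.461)/(77.400) = 0.1093.
Total m = m_1 x m_2 = (4.6000)(0.1093) = 0.5029.

0.503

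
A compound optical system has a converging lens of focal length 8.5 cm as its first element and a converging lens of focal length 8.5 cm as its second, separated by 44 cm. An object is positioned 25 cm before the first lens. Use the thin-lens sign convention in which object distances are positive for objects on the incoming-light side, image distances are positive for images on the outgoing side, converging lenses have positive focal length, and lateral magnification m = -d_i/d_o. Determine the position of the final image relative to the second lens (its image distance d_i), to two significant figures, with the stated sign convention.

Applying the thin-lens equation to the first lens, 1/8.5 = 1/25 + 1/d_i1, which gives d_i1 = 12.879 cm.
The intermediate image is 12.879 cm to the right of lens 1, so d_o2 = L - d_i1 = 44 - 12.879 = 31.121 cm.
Applying the thin-lens equation again with f_2 = 8.5 cm and d_o2 = 31.121 cm gives d_i2 = 11.694 cm.

12 cm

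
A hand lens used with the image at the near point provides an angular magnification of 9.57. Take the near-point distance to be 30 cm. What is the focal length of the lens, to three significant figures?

For the image at the near point, M = 1 + D/f.
f = D/(M - 1) = 30/(9.57 - 1) = 3.501 cm.

3.50 cm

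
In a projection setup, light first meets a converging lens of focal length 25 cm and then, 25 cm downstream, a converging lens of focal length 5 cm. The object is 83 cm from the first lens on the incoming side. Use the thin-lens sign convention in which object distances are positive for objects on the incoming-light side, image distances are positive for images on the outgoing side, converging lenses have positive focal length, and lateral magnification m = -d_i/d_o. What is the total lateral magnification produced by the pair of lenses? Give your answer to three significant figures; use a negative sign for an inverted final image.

First lens: d_i1 = 1/(1/25 - 1/83) = 35.776 cm.
m_1 = -(35.776)/83 = -0.4310.
Since 35.776 cm > 25 cm, the first image lies past the second lens and serves as a virtual object: d_o2 = L - d_i1 = -10.776 cm.
Second lens: d_i2 = 1/(1/5 - 1/(-10.776)) = 3.415 cm.
m_2 = -(3.415)/(-10.776) = 0.3169.
Overall magnification: m = m_1 m_2 = -0.1366.

-0.137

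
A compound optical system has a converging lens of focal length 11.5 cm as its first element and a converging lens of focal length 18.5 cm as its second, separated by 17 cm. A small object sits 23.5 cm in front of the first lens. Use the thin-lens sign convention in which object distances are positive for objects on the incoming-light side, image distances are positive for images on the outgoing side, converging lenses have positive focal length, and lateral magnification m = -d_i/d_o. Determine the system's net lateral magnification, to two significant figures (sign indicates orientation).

-0.74

First lens: d_i1 = 1/(1/11.5 - 1/23.5) = 22.521 cm.
m_1 = -(22.521)/23.5 = -0.9583.
This image would form 22.521 cm past lens 1, i.e. 5.521 cm beyond lens 2, so it is a virtual object for lens 2: d_o2 = 17 - 22.521 = -5.521 cm.
Second lens: d_i2 = 1/(1/18.5 - 1/(-5.521)) = 4.252 cm.
m_2 = -(4.252)/(-5.521) = 0.7702.
The system's lateral magnification is m_1 m_2 = (-0.9583)(0.7702) = -0.7381.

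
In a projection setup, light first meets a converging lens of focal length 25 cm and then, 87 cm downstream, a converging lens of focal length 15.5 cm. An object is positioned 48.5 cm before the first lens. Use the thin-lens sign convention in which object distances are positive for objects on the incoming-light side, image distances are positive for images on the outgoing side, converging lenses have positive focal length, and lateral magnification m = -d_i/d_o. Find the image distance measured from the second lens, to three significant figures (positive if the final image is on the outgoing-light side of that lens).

Lens 1: 1/d_i1 = 1/f_1 - 1/d_o1 = 1/25 - 1/48.5 = 0.01938 cm^-1, so d_i1 = 51.596 cm.
That image sits 35.404 cm in front of the second lens, so d_o2 = 35.404 cm.
Lens 2: 1/d_i2 = 1/f_2 - 1/d_o2 = 1/15.5 - 1/(35.404) = 0.03627 cm^-1, so d_i2 = 27.570 cm.

27.6 cm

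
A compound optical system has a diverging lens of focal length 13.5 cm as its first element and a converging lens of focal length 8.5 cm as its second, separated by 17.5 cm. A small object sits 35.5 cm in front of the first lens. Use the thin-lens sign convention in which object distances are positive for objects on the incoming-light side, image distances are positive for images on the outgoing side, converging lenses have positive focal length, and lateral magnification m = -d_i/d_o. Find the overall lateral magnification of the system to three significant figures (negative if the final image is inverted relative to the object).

First lens: d_i1 = 1/(1/(-13.5) - 1/35.5) = -9.781 cm.
m_1 = -(-9.781)/35.5 = 0.2755.
With d_i1 < 0 the first image is virtual and lies on the object side; the object distance for lens 2 is d_o2 = 17.5 - (-9.781) = 27.281 cm.
Second lens: d_i2 = 1/(1/8.5 - 1/(27.281)) = 12.347 cm.
m_2 = -(12.347)/(27.281) = -0.4526.
Total m = m_1 x m_2 = (0.2755)(-0.4526) = -0.1247.

-0.125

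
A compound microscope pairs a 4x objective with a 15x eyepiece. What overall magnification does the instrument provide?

The overall magnification of a compound microscope is the product of the objective and eyepiece magnifications:
M = M_obj x M_eye = 4 x 15 = 60.

60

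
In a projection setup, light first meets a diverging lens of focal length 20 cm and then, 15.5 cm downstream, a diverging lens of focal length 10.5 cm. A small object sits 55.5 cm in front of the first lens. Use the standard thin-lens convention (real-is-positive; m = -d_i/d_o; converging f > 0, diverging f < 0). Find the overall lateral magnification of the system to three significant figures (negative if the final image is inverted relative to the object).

Applying the thin-lens equation to the first lens, 1/(-20) = 1/55.5 + 1/d_i1, which gives d_i1 = -14.702 cm.
Its lateral magnification is m_1 = -d_i1/d_o1 = -(-14.702)/55.5 = 0.2649.
With d_i1 < 0 the first image is virtual and lies on the object side; the object distance for lens 2 is d_o2 = 15.5 - (-14.702) = 30.202 cm.
Applying the thin-lens equation again with f_2 = -10.5 cm and d_o2 = 30.202 cm gives d_i2 = -7.791 cm.
m_2 = -(-7.791)/(30.202) = 0.2580.
The system's lateral magnification is m_1 m_2 = (0.2649)(0.2580) = 0.0683.

0.0683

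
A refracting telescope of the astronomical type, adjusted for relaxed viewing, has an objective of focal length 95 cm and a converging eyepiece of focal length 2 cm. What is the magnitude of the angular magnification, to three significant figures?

|M| = f_obj/|f_eye| = 95/2 = 47.500.

47.5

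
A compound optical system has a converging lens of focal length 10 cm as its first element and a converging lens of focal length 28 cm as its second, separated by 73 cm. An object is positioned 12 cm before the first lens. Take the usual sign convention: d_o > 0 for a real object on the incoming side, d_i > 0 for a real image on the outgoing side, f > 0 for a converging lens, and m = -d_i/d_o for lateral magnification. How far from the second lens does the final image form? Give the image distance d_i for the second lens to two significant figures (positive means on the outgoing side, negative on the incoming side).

-24 cm

First lens: d_i1 = 1/(1/10 - 1/12) = 60.000 cm.
That image sits 13.000 cm in front of the second lens, so d_o2 = 13.000 cm.
Second lens: d_i2 = 1/(1/28 - 1/(13.000)) = -24.267 cm.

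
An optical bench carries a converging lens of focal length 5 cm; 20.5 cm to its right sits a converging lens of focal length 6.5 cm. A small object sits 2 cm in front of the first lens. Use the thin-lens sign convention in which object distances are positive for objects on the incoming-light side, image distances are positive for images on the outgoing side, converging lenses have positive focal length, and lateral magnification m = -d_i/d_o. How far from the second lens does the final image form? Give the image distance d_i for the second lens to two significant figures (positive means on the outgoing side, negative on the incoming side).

Lens 1: 1/d_i1 = 1/f_1 - 1/d_o1 = 1/5 - 1/2 = -0.30000 cm^-1, so d_i1 = -3.333 cm.
The intermediate image is virtual, 3.333 cm to the left of lens 1, so d_o2 = L - d_i1 = 20.5 - (-3.333) = 23.833 cm.
Lens 2: 1/d_i2 = 1/f_2 - 1/d_o2 = 1/6.5 - 1/(23.833) = 0.11189 cm^-1, so d_i2 = 8.937 cm.

8.9 cm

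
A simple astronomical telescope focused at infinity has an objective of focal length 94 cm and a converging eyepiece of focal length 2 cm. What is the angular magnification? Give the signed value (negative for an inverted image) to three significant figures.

-47.0

M = -f_obj/f_eye = -94/(2) = -47.000.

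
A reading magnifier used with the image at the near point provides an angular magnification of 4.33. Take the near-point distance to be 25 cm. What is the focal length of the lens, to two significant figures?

For the image at the near point, M = 1 + D/f.
f = D/(M - 1) = 25/(4.33 - 1) = 7.508 cm.

7.5 cm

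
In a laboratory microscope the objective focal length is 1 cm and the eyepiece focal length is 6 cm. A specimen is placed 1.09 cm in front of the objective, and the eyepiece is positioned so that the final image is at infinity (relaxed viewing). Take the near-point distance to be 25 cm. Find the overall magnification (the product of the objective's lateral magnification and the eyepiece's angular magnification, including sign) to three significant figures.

Objective: 1/d_i = 1/f_obj - 1/d_o = 1/1 - 1/1.09 = 0.08257 cm^-1, so d_i = 12.111 cm.
m_obj = -d_i/d_o = -12.111/1.09 = -11.111.
Eyepiece angular magnification (image at infinity): M_eye = D/f_e = 25/6 = 4.167.
Overall M = m_obj x M_eye = (-11.111)(4.167) = -46.30.

-46.3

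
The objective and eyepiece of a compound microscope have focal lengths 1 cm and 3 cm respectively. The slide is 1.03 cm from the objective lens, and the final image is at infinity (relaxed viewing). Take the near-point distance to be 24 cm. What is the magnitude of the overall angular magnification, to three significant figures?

Objective: 1/d_i = 1/f_obj - 1/d_o = 1/1 - 1/1.03 = 0.02913 cm^-1, so d_i = 34.333 cm.
m_obj = -d_i/d_o = -34.333/1.03 = -33.333.
Eyepiece angular magnification (image at infinity): M_eye = D/f_e = 24/3 = 8.000.
Overall M = m_obj x M_eye = (-33.333)(8.000) = -266.67.
|M| = 266.67.

267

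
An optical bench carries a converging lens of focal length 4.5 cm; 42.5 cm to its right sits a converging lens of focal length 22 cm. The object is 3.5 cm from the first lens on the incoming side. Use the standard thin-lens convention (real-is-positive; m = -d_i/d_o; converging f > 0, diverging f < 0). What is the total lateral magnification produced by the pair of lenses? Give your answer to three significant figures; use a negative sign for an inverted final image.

Applying the thin-lens equation to the first lens, 1/4.5 = 1/3.5 + 1/d_i1, which gives d_i1 = -15.750 cm.
Its lateral magnification is m_1 = -d_i1/d_o1 = -(-15.750)/3.5 = 4.5000.
With d_i1 < 0 the first image is virtual and lies on the object side; the object distance for lens 2 is d_o2 = 42.5 - (-15.750) = 58.250 cm.
Applying the thin-lens equation again with f_2 = 22 cm and d_o2 = 58.250 cm gives d_i2 = 35.352 cm.
m_2 = -(35.352)/(58.250) = -0.6069.
Overall magnification: m = m_1 m_2 = -2.7310.

-2.73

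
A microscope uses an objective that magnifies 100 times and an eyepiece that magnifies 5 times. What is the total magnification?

500

The overall magnification of a compound microscope is the product of the objective and eyepiece magnifications:
M = M_obj x M_eye = 100 x 5 = 500.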